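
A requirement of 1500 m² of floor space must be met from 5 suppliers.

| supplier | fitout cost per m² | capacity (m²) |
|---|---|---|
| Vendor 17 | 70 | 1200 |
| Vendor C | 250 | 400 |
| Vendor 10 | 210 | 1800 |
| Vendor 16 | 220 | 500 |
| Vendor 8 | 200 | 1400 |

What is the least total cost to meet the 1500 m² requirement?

Fill from the cheapest supplier first.
Vendor 17 at 70: take all 1200 m² → 300 still needed.
Vendor 8 at 200: take 300 of its 1400 → requirement met.
Vendor 10, Vendor 16, Vendor C: unused.
Cost = 1200×70 + 300×200 = 144000.

144000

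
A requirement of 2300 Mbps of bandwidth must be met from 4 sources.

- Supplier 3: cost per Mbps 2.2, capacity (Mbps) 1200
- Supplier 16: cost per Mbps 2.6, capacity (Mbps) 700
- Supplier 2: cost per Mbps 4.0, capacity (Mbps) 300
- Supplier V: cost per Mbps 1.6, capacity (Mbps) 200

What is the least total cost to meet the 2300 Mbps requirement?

5580

Use sources in increasing cost order.
Supplier V at 1.6: take all 200 Mbps — 2100 still needed.
Take 1200 from Supplier 3 at 2.2 — need 900 more.
Take 700 from Supplier 16 at 2.6 — need 200 more.
Take 200 from Supplier 2 at 4.0 to finish.
Cost = 200×1.6 + 1200×2.2 + 700×2.6 + 200×4.0 = 5580.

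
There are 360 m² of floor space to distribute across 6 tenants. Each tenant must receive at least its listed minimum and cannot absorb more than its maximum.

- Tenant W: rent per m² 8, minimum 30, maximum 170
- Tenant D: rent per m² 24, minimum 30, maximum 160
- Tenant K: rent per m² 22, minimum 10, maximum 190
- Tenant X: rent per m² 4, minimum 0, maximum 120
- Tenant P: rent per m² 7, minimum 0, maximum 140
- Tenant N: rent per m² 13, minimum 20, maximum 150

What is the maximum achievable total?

Meeting every minimum uses 30+30+10+0+0+20 = 90 m², leaving 270.
Highest rent per m² first: Tenant D 24 > Tenant K 22 > Tenant N 13 > Tenant W 8 > Tenant P 7 > Tenant X 4.
Tenant D: +130 to 160 (cap) → 140 left.
Only 140 left; Tenant K takes them to reach 150.
Total = 8×30 + 24×160 + 22×150 + 13×20 = 7640.

7640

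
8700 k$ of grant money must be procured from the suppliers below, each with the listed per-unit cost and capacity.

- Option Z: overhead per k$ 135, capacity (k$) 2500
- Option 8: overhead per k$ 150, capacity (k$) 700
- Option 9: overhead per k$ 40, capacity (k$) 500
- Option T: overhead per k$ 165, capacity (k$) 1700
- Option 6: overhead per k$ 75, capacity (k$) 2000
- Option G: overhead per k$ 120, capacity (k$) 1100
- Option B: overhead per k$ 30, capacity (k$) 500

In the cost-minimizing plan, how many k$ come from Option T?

Use suppliers in increasing cost order.
Option B at 30: take all 500 k$ — 8200 still needed.
Option 9 at 40: take all 500 k$ — 7700 still needed.
Take 2000 from Option 6 at 75 — need 5700 more.
Take 1100 from Option G at 120 — need 4600 more.
Take 2500 from Option Z at 135 — need 2100 more.
Take 700 from Option 8 at 150 — need 1400 more.
Take 1400 from Option T at 165 to finish.

1400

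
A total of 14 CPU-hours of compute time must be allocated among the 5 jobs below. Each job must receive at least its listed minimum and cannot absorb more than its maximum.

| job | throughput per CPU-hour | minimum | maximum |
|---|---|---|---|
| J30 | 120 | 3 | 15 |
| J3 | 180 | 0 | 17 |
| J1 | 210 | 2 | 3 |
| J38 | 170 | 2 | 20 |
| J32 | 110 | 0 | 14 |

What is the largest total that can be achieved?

2410

Meeting every minimum uses 3+0+2+2+0 = 7 CPU-hours, leaving 7.
Rank by throughput per CPU-hour: J1 210 > J3 180 > J38 170 > J30 120 > J32 110.
J1 takes 1 more to reach its cap of 3 — 6 left.
J3 has room for 17 more but only 6 remain, so it gets 6.
Total = 120×3 + 180×6 + 210×3 + 170×2 = 2410.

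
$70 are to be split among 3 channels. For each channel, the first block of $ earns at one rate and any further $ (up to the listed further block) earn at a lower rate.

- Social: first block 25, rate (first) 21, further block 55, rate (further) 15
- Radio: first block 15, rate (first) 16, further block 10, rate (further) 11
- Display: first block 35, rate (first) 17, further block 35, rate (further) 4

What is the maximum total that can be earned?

1280

Rank every tier by rate: Social/T1 21 > Display/T1 17 > Radio/T1 16 > Social/T2 15 > Radio/T2 11 > Display/T2 4.
Social T1 at 21: fill all 25 — 45 left.
Display T1 at 17: fill all 35 — 10 left.
Radio/T1: +10 of 15 at 16; pool empty.
Total = 21×25 + 17×35 + 16×10 = 1280.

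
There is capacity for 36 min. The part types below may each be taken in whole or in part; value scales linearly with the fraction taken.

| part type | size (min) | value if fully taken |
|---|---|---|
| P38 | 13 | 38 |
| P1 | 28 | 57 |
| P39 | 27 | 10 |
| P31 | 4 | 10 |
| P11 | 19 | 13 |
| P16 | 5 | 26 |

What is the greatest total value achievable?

Rank by value-to-size ratio: P16 26/5≈5.2, P38 38/13≈2.92, P31 10/4≈2.5, P1 57/28≈2.04, P11 13/19≈0.684, P39 10/27≈0.37.
P16: take in full, 5 min for value 26 ; 31 left.
Take all of P38 (13 min, value 38) ; 18 min left.
All 4 min of P31 fit (value 10) ; 14 remain.
Only 14 min remain; take 14/28 of P1 for value 57×14/28 = 28.5.
Total value = 102.5.

102.5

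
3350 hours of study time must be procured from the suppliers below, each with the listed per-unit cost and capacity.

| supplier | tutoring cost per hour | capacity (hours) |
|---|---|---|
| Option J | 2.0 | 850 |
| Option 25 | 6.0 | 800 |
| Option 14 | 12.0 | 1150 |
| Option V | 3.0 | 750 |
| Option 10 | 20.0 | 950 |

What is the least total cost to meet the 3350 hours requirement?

20150

Fill from the cheapest supplier first.
Option J (2.0): use full 850 → 2500 hours to go.
Option V (3.0): use full 750 → 1750 hours to go.
Take 800 from Option 25 at 6.0 → need 950 more.
Option 14 (12.0): take the remaining 950 → done.
Option 10: unused.
Cost = 850×2.0 + 750×3.0 + 800×6.0 + 950×12.0 = 20150.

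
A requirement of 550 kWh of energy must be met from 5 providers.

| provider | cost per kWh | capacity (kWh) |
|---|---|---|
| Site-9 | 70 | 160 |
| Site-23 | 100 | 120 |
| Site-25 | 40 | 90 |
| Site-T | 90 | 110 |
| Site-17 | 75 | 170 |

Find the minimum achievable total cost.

39450

Use providers in increasing cost order.
Site-25 at 40: take all 90 kWh — 460 still needed.
Site-9 (70): use full 160 — 300 kWh to go.
Site-17 at 75: take all 170 kWh — 130 still needed.
Site-T at 90: take all 110 kWh — 20 still needed.
Take 20 from Site-23 at 100 to finish.
Cost = 90×40 + 160×70 + 170×75 + 110×90 + 20×100 = 39450.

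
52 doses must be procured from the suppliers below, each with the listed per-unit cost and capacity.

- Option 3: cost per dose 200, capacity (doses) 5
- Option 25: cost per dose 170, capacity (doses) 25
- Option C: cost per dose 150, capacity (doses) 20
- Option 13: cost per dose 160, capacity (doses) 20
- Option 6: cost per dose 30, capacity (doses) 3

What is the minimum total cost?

Use suppliers in increasing cost order.
Option 6 at 30: take all 3 doses — 49 still needed.
Option C (150): use full 20 — 29 doses to go.
Option 13 at 160: take all 20 doses — 9 still needed.
Option 25 at 170: take 9 of its 25 — requirement met.
Option 3: unused.
Cost = 3×30 + 20×150 + 20×160 + 9×170 = 7820.

7820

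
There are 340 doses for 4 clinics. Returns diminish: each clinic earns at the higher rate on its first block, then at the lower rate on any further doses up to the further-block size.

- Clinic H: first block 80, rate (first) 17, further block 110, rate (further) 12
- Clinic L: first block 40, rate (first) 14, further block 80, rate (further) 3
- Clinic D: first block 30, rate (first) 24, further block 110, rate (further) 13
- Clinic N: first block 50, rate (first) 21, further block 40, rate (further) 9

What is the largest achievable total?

Order all 8 blocks by rate: Clinic D/T1 24 > Clinic N/T1 21 > Clinic H/T1 17 > Clinic L/T1 14 > Clinic D/T2 13 > Clinic H/T2 12 > Clinic N/T2 9 > Clinic L/T2 3.
Clinic D/T1 (24): +30 — 310 left.
Clinic N T1 at 21: fill all 50 — 260 left.
Fill Clinic H T1 block (80 at 17) — 180 left.
Fill Clinic L T1 block (40 at 14) — 140 left.
Clinic D T2 at 13: fill all 110 — 30 left.
Clinic H/T2: +30 of 110 at 12; pool empty.
Total = 24×30 + 21×50 + 17×80 + 14×40 + 13×110 + 12×30 = 5480.

5480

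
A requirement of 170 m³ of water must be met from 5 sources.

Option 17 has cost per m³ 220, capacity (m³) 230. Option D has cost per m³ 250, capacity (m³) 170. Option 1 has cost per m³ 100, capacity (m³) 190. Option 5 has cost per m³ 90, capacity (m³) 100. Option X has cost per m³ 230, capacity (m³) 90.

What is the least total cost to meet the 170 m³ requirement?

Use sources in increasing cost order.
Option 5 (90): use full 100 → 70 m³ to go.
Option 1 at 100: take 70 of its 190 → requirement met.
Option 17, Option X, Option D: unused.
Cost = 100×90 + 70×100 = 16000.

16000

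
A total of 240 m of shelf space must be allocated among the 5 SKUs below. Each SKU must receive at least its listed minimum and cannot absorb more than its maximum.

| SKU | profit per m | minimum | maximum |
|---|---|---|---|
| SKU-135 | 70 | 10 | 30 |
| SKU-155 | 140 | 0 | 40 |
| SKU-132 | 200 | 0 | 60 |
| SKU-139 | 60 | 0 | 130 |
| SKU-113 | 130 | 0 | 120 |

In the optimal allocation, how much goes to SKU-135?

Meeting every minimum uses 10+0+0+0+0 = 10 m, leaving 230.
Order the SKUs by profit per m: SKU-132 200 > SKU-155 140 > SKU-113 130 > SKU-135 70 > SKU-139 60.
SKU-132: +60 to 60 (cap) — 170 left.
Give SKU-155 40 more to hit its cap of 40 — 130 left.
SKU-113: +120 to 120 (cap) — 10 left.
Only 10 left; SKU-135 takes them to reach 20.

20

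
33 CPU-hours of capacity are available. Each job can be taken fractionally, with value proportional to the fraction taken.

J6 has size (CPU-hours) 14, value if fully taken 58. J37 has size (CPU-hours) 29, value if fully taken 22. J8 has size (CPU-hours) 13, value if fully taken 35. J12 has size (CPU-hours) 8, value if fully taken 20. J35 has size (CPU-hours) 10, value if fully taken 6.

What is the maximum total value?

108

Rank by value-to-size ratio: J6 58/14≈4.14, J8 35/13≈2.69, J12 20/8≈2.5, J37 22/29≈0.759, J35 6/10≈0.6.
Take all of J6 (14 CPU-hours, value 58) ; 19 CPU-hours left.
J8: take in full, 13 CPU-hours for value 35 ; 6 left.
Fill the last 6 CPU-hours with part of J12: 6/8 of it earns 15.
Total value = 108.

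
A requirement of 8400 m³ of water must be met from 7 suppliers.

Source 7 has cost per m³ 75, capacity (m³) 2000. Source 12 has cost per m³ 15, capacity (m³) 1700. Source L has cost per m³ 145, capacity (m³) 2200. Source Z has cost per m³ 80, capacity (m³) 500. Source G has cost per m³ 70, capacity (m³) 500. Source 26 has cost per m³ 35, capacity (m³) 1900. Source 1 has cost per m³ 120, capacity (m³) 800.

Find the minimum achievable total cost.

Cheapest first:
Take 1700 from Source 12 at 15 — need 6700 more.
Take 1900 from Source 26 at 35 — need 4800 more.
Take 500 from Source G at 70 — need 4300 more.
Source 7 (75): use full 2000 — 2300 m³ to go.
Take 500 from Source Z at 80 — need 1800 more.
Source 1 at 120: take all 800 m³ — 1000 still needed.
Take 1000 from Source L at 145 to finish.
Cost = 1700×15 + 1900×35 + 500×70 + 2000×75 + 500×80 + 800×120 + 1000×145 = 558000.

558000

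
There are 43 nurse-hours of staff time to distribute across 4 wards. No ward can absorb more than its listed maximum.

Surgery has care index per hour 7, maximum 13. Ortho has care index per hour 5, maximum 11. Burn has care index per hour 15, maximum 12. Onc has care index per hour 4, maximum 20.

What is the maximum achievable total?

354

Rank by care index per hour: Burn 15 > Surgery 7 > Ortho 5 > Onc 4.
Give Burn 12 to hit its cap of 12 — 31 left.
Give Surgery 13 to hit its cap of 13 — 18 left.
Give Ortho 11 to hit its cap of 11 — 7 left.
Onc has room for 20 but only 7 remain, so it gets 7.
Total = 7×13 + 5×11 + 15×12 + 4×7 = 354.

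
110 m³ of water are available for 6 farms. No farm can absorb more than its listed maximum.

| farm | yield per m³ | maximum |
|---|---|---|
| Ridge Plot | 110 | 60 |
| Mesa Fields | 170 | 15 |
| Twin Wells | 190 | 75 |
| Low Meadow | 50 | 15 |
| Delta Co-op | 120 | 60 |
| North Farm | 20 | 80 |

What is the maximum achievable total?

Highest yield per m³ first: Twin Wells 190 > Mesa Fields 170 > Delta Co-op 120 > Ridge Plot 110 > Low Meadow 50 > North Farm 20.
Give Twin Wells 75 to hit its cap of 75 ; 35 left.
Mesa Fields: +15 to 15 (cap) ; 20 left.
Delta Co-op: +20 (room for 60) → 20. Pool exhausted.
Total = 170×15 + 190×75 + 120×20 = 19200.

19200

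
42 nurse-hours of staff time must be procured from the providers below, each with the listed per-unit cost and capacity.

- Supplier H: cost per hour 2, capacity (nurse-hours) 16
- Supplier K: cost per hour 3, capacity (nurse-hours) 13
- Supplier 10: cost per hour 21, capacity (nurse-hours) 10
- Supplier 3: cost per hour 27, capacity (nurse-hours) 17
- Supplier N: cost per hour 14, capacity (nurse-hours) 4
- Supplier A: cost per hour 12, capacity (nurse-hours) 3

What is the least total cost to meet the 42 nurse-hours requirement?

Cheapest first:
Take 16 from Supplier H at 2 ; need 26 more.
Supplier K (3): use full 13 ; 13 nurse-hours to go.
Take 3 from Supplier A at 12 ; need 10 more.
Take 4 from Supplier N at 14 ; need 6 more.
Supplier 10 at 21: take 6 of its 10 ; requirement met.
Supplier 3: unused.
Cost = 16×2 + 13×3 + 3×12 + 4×14 + 6×21 = 289.

289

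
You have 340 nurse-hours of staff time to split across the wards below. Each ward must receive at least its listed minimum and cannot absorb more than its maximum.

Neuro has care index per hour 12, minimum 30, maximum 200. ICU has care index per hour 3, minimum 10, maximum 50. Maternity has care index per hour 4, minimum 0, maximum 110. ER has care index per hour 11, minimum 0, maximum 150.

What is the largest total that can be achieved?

Meeting every minimum uses 30+10+0+0 = 40 nurse-hours, leaving 300.
Rank by care index per hour: Neuro 12 > ER 11 > Maternity 4 > ICU 3.
Give Neuro 170 more to hit its cap of 200 — 130 left.
Only 130 left; ER takes them to reach 130.
Total = 12×200 + 3×10 + 11×130 = 3860.

3860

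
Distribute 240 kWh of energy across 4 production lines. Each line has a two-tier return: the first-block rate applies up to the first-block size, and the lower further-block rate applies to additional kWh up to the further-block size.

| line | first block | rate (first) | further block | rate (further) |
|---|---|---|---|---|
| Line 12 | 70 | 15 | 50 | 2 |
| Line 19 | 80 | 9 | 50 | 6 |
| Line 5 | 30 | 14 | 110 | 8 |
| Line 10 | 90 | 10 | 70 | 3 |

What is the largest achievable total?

Rank every tier by rate: Line 12/tier1 15 > Line 5/tier1 14 > Line 10/tier1 10 > Line 19/tier1 9 > Line 5/tier2 8 > Line 19/tier2 6 > Line 10/tier2 3 > Line 12/tier2 2.
Line 12/tier1 (15): +70 ; 170 left.
Line 5 tier1 at 14: fill all 30 ; 140 left.
Line 10/tier1 (10): +90 ; 50 left.
50 remain; put them into Line 19 tier1 at 9.
Total = 15×70 + 14×30 + 10×90 + 9×50 = 2820.

2820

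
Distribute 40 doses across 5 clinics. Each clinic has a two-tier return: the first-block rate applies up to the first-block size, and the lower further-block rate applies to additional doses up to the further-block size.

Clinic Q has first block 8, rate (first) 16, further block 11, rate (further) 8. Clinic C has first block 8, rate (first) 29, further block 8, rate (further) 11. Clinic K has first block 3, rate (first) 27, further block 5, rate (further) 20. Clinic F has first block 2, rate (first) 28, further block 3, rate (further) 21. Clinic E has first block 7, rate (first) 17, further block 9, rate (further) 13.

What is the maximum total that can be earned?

831

Treat each block as its own option and order by rate: Clinic C/first 29 > Clinic F/first 28 > Clinic K/first 27 > Clinic F/second 21 > Clinic K/second 20 > Clinic E/first 17 > Clinic Q/first 16 > Clinic E/second 13 > Clinic C/second 11 > Clinic Q/second 8.
Clinic C/first (29): +8 ; 32 left.
Fill Clinic F first block (2 at 28) ; 30 left.
Clinic K/first (27): +3 ; 27 left.
Clinic F second at 21: fill all 3 ; 24 left.
Clinic K second at 20: fill all 5 ; 19 left.
Clinic E first at 17: fill all 7 ; 12 left.
Clinic Q/first (16): +8 ; 4 left.
Clinic E/second: +4 of 9 at 13; pool empty.
Total = 29×8 + 28×2 + 27×3 + 21×3 + 20×5 + 17×7 + 16×8 + 13×4 = 831.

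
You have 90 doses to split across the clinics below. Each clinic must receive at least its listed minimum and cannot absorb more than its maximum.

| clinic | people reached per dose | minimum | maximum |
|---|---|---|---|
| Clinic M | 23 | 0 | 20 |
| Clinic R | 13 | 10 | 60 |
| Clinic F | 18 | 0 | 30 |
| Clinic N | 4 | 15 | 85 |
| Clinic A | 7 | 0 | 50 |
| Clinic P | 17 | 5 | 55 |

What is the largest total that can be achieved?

Meeting every minimum uses 0+10+0+15+0+5 = 30 doses, leaving 60.
Order the clinics by people reached per dose: Clinic M 23 > Clinic F 18 > Clinic P 17 > Clinic R 13 > Clinic A 7 > Clinic N 4.
Clinic M: +20 to 20 (cap) → 40 left.
Give Clinic F 30 more to hit its cap of 30 → 10 left.
Clinic P: +10 (room for 50) → 15. Pool exhausted.
Total = 23×20 + 13×10 + 18×30 + 4×15 + 17×15 = 1445.

1445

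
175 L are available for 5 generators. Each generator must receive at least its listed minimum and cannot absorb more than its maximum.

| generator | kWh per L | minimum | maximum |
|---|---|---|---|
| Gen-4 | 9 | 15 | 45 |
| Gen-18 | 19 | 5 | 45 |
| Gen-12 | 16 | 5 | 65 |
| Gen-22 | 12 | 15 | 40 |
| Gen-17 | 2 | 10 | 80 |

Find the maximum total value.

2530

Meeting every minimum uses 15+5+5+15+10 = 50 L, leaving 125.
Order the generators by kWh per L: Gen-18 19 > Gen-12 16 > Gen-22 12 > Gen-4 9 > Gen-17 2.
Gen-18: +40 to 45 (cap) → 85 left.
Give Gen-12 60 more to hit its cap of 65 → 25 left.
Give Gen-22 25 more to hit its cap of 40 → 0 left.
Total = 9×15 + 19×45 + 16×65 + 12×40 + 2×10 = 2530.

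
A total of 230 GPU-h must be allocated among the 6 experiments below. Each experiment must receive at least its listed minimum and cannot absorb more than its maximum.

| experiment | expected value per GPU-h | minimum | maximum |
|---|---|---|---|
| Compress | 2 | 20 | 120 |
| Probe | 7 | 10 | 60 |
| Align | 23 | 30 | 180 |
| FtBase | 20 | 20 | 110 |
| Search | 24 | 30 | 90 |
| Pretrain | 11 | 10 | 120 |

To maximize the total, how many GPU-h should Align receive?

Meeting every minimum uses 20+10+30+20+30+10 = 120 GPU-h, leaving 110.
Highest expected value per GPU-h first: Search 24 > Align 23 > FtBase 20 > Pretrain 11 > Probe 7 > Compress 2.
Search: +60 to 90 (cap) — 50 left.
Only 50 left; Align takes them to reach 80.

80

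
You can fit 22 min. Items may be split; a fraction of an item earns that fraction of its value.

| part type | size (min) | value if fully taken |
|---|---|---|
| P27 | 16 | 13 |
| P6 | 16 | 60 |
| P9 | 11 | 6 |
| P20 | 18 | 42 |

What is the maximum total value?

Best value per unit of size first: P6 60/16≈3.75, P20 42/18≈2.33, P27 13/16≈0.812, P9 6/11≈0.545.
P6: take in full, 16 min for value 60 — 6 left.
Only 6 min remain; take 6/18 of P20 for value 42×6/18 = 14.
Total value = 74.

74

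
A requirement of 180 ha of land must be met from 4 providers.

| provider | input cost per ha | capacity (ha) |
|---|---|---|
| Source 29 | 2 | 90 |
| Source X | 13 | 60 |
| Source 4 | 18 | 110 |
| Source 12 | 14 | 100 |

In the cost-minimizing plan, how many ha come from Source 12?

Use providers in increasing cost order.
Take 90 from Source 29 at 2 ; need 90 more.
Take 60 from Source X at 13 ; need 30 more.
Source 12 at 14: take 30 of its 100 ; requirement met.
Source 4: unused.

30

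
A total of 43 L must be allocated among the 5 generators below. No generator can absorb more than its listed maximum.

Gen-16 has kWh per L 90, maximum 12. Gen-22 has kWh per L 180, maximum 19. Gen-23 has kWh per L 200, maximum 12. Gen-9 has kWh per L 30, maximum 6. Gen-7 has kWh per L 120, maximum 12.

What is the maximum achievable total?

Rank by kWh per L: Gen-23 200 > Gen-22 180 > Gen-7 120 > Gen-16 90 > Gen-9 30.
Give Gen-23 12 to hit its cap of 12 — 31 left.
Gen-22 takes 19 to reach its cap of 19 — 12 left.
Gen-7 takes 12 to reach its cap of 12 — 0 left.
Total = 180×19 + 200×12 + 120×12 = 7260.

7260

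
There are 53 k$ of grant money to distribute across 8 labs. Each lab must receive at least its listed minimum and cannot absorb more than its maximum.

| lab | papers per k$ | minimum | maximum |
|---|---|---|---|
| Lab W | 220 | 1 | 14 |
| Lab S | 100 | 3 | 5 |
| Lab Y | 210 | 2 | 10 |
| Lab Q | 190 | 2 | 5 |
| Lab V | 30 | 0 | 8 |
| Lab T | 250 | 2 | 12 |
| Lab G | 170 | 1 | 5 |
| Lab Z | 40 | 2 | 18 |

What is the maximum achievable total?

10560

Meeting every minimum uses 1+3+2+2+0+2+1+2 = 13 k$, leaving 40.
Highest papers per k$ first: Lab T 250 > Lab W 220 > Lab Y 210 > Lab Q 190 > Lab G 170 > Lab S 100 > Lab Z 40 > Lab V 30.
Lab T takes 10 more to reach its cap of 12 ; 30 left.
Lab W takes 13 more to reach its cap of 14 ; 17 left.
Give Lab Y 8 more to hit its cap of 10 ; 9 left.
Lab Q: +3 to 5 (cap) ; 6 left.
Lab G: +4 to 5 (cap) ; 2 left.
Lab S: +2 to 5 (cap) ; 0 left.
Total = 220×14 + 100×5 + 210×10 + 190×5 + 250×12 + 170×5 + 40×2 = 10560.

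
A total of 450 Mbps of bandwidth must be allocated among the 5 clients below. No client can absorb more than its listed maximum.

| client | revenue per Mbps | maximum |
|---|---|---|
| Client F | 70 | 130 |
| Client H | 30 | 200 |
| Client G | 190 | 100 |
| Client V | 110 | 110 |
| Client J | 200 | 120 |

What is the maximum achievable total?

63500

Order the clients by revenue per Mbps: Client J 200 > Client G 190 > Client V 110 > Client F 70 > Client H 30.
Client J takes 120 to reach its cap of 120 — 330 left.
Client G: +100 to 100 (cap) — 230 left.
Client V: +110 to 110 (cap) — 120 left.
Only 120 left; Client F takes them to reach 120.
Total = 70×120 + 190×100 + 110×110 + 200×120 = 63500.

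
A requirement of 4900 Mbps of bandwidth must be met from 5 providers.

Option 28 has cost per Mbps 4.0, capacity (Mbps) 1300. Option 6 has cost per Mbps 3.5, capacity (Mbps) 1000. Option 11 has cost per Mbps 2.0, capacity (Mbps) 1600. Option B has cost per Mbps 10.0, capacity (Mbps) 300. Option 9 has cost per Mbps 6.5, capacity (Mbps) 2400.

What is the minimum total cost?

Cheapest first:
Option 11 at 2.0: take all 1600 Mbps ; 3300 still needed.
Option 6 (3.5): use full 1000 ; 2300 Mbps to go.
Option 28 at 4.0: take all 1300 Mbps ; 1000 still needed.
Take 1000 from Option 9 at 6.5 to finish.
Option B: unused.
Cost = 1600×2.0 + 1000×3.5 + 1300×4.0 + 1000×6.5 = 18400.

18400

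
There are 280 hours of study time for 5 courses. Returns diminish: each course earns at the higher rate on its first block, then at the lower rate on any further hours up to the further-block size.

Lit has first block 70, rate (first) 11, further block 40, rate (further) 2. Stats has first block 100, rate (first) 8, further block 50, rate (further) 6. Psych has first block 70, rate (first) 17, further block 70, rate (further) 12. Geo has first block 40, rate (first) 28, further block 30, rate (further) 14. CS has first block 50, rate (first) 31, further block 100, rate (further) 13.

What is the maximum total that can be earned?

5450

Order all 10 blocks by rate: CS/T1 31 > Geo/T1 28 > Psych/T1 17 > Geo/T2 14 > CS/T2 13 > Psych/T2 12 > Lit/T1 11 > Stats/T1 8 > Stats/T2 6 > Lit/T2 2.
CS T1 at 31: fill all 50 ; 230 left.
Fill Geo T1 block (40 at 28) ; 190 left.
Psych/T1 (17): +70 ; 120 left.
Geo/T2 (14): +30 ; 90 left.
CS T2 at 13: only 90 left, fill 90.
Total = 31×50 + 28×40 + 17×70 + 14×30 + 13×90 = 5450.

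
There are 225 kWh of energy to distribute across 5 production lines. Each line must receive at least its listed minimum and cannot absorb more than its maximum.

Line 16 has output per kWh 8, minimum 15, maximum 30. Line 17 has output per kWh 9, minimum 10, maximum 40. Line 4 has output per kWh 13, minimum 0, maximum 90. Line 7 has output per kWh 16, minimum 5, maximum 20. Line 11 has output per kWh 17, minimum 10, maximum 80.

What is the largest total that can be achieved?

3150

Meeting every minimum uses 15+10+0+5+10 = 40 kWh, leaving 185.
Highest output per kWh first: Line 11 17 > Line 7 16 > Line 4 13 > Line 17 9 > Line 16 8.
Give Line 11 70 more to hit its cap of 80 ; 115 left.
Line 7: +15 to 20 (cap) ; 100 left.
Give Line 4 90 more to hit its cap of 90 ; 10 left.
Only 10 left; Line 17 takes them to reach 20.
Total = 8×15 + 9×20 + 13×90 + 16×20 + 17×80 = 3150.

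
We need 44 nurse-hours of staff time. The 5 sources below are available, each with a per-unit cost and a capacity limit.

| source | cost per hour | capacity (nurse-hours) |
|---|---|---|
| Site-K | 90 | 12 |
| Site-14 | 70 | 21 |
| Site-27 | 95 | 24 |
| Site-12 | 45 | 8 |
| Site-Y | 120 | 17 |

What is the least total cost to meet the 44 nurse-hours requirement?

Fill from the cheapest source first.
Take 8 from Site-12 at 45 → need 36 more.
Take 21 from Site-14 at 70 → need 15 more.
Take 12 from Site-K at 90 → need 3 more.
Site-27 at 95: take 3 of its 24 → requirement met.
Site-Y: unused.
Cost = 8×45 + 21×70 + 12×90 + 3×95 = 3195.

3195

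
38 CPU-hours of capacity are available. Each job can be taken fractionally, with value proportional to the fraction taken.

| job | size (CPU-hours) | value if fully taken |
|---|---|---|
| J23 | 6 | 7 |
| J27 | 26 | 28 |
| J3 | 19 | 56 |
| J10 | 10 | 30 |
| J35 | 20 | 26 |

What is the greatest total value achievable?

Best value per unit of size first: J10 30/10≈3, J3 56/19≈2.95, J35 26/20≈1.3, J23 7/6≈1.17, J27 28/26≈1.08.
J10: take in full, 10 CPU-hours for value 30 → 28 left.
Take all of J3 (19 CPU-hours, value 56) → 9 CPU-hours left.
Fill the last 9 CPU-hours with part of J35: 9/20 of it earns 11.7.
Total value = 97.7.

97.7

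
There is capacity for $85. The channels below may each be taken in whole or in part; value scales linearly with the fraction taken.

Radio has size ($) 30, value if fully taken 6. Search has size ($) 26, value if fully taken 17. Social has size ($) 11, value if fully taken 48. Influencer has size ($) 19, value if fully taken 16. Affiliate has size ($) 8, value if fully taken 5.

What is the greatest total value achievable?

90.2

Best value per unit of size first: Social 48/11≈4.36, Influencer 16/19≈0.842, Search 17/26≈0.654, Affiliate 5/8≈0.625, Radio 6/30≈0.2.
All 11 $ of Social fit (value 48) → 74 remain.
Influencer: take in full, 19 $ for value 16 → 55 left.
All 26 $ of Search fit (value 17) → 29 remain.
Take all of Affiliate (8 $, value 5) → 21 $ left.
Only 21 $ remain; take 21/30 of Radio for value 6×21/30 = 4.2.
Total value = 90.2.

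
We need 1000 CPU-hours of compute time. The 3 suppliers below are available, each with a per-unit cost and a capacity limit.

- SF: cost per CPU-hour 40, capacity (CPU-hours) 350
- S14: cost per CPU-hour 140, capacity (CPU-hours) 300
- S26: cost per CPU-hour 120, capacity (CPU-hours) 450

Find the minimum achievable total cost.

96000

Use suppliers in increasing cost order.
SF at 40: take all 350 CPU-hours — 650 still needed.
S26 at 120: take all 450 CPU-hours — 200 still needed.
S14 at 140: take 200 of its 300 — requirement met.
Cost = 350×40 + 450×120 + 200×140 = 96000.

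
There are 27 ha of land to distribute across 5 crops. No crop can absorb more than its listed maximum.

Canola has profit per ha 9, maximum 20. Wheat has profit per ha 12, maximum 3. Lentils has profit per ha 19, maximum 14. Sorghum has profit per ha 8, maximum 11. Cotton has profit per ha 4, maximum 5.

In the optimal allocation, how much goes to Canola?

Rank by profit per ha: Lentils 19 > Wheat 12 > Canola 9 > Sorghum 8 > Cotton 4.
Lentils takes 14 to reach its cap of 14 ; 13 left.
Give Wheat 3 to hit its cap of 3 ; 10 left.
Canola: +10 (room for 20) → 10. Pool exhausted.

10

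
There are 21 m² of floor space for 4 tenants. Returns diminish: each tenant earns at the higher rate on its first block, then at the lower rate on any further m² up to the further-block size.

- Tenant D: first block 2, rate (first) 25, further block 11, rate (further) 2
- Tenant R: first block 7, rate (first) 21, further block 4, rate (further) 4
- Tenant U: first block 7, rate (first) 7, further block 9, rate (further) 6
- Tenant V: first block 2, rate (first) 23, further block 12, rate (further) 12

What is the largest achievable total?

Order all 8 blocks by rate: Tenant D/first 25 > Tenant V/first 23 > Tenant R/first 21 > Tenant V/second 12 > Tenant U/first 7 > Tenant U/second 6 > Tenant R/second 4 > Tenant D/second 2.
Tenant D/first (25): +2 → 19 left.
Tenant V first at 23: fill all 2 → 17 left.
Tenant R first at 21: fill all 7 → 10 left.
Tenant V/second: +10 of 12 at 12; pool empty.
Total = 25×2 + 23×2 + 21×7 + 12×10 = 363.

363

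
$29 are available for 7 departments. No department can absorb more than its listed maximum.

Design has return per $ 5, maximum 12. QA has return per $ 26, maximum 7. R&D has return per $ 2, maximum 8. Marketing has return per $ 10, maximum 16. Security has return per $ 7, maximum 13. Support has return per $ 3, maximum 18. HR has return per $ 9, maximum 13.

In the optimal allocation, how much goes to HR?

Highest return per $ first: QA 26 > Marketing 10 > HR 9 > Security 7 > Design 5 > Support 3 > R&D 2.
QA takes 7 to reach its cap of 7 ; 22 left.
Give Marketing 16 to hit its cap of 16 ; 6 left.
HR has room for 13 but only 6 remain, so it gets 6.

6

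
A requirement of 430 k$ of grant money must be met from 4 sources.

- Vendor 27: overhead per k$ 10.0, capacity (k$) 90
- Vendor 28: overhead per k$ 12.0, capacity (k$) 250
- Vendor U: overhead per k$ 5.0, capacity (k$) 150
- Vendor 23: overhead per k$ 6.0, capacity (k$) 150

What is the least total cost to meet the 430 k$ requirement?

Cheapest first:
Vendor U (5.0): use full 150 → 280 k$ to go.
Take 150 from Vendor 23 at 6.0 → need 130 more.
Take 90 from Vendor 27 at 10.0 → need 40 more.
Vendor 28 (12.0): take the remaining 40 → done.
Cost = 150×5.0 + 150×6.0 + 90×10.0 + 40×12.0 = 3030.

3030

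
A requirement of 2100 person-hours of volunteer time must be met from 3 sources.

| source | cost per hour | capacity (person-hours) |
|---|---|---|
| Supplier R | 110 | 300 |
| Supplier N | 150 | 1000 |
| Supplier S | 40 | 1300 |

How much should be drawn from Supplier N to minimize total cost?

500

Fill from the cheapest source first.
Supplier S (40): use full 1300 ; 800 person-hours to go.
Take 300 from Supplier R at 110 ; need 500 more.
Take 500 from Supplier N at 150 to finish.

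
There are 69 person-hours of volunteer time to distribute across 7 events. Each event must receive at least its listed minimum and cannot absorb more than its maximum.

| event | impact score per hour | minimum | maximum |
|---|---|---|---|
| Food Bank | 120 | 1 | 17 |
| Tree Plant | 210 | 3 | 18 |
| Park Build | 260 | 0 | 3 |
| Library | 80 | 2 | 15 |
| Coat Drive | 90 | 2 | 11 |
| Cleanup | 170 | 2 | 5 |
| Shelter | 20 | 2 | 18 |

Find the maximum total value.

9520

Meeting every minimum uses 1+3+0+2+2+2+2 = 12 person-hours, leaving 57.
Highest impact score per hour first: Park Build 260 > Tree Plant 210 > Cleanup 170 > Food Bank 120 > Coat Drive 90 > Library 80 > Shelter 20.
Give Park Build 3 more to hit its cap of 3 ; 54 left.
Give Tree Plant 15 more to hit its cap of 18 ; 39 left.
Cleanup takes 3 more to reach its cap of 5 ; 36 left.
Food Bank: +16 to 17 (cap) ; 20 left.
Give Coat Drive 9 more to hit its cap of 11 ; 11 left.
Library: +11 (room for 13) → 13. Pool exhausted.
Total = 120×17 + 210×18 + 260×3 + 80×13 + 90×11 + 170×5 + 20×2 = 9520.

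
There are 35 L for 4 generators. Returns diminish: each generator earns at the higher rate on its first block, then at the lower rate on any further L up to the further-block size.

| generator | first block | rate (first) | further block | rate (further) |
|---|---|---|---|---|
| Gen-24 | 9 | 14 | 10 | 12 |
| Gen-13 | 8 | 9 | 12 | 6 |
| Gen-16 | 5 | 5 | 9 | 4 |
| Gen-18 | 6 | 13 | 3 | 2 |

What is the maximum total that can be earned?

Order all 8 blocks by rate: Gen-24/first 14 > Gen-18/first 13 > Gen-24/second 12 > Gen-13/first 9 > Gen-13/second 6 > Gen-16/first 5 > Gen-16/second 4 > Gen-18/second 2.
Fill Gen-24 first block (9 at 14) → 26 left.
Gen-18 first at 13: fill all 6 → 20 left.
Fill Gen-24 second block (10 at 12) → 10 left.
Gen-13 first at 9: fill all 8 → 2 left.
2 remain; put them into Gen-13 second at 6.
Total = 14×9 + 13×6 + 12×10 + 9×8 + 6×2 = 408.

408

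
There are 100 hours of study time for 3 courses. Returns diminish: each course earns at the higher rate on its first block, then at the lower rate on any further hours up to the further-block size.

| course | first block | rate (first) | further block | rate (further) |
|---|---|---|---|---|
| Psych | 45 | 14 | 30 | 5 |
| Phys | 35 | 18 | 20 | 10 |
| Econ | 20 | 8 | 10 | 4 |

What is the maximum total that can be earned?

1460

Rank every tier by rate: Phys/tier1 18 > Psych/tier1 14 > Phys/tier2 10 > Econ/tier1 8 > Psych/tier2 5 > Econ/tier2 4.
Phys/tier1 (18): +35 → 65 left.
Fill Psych tier1 block (45 at 14) → 20 left.
Phys/tier2 (10): +20 → 0 left.
Total = 18×35 + 14×45 + 10×20 = 1460.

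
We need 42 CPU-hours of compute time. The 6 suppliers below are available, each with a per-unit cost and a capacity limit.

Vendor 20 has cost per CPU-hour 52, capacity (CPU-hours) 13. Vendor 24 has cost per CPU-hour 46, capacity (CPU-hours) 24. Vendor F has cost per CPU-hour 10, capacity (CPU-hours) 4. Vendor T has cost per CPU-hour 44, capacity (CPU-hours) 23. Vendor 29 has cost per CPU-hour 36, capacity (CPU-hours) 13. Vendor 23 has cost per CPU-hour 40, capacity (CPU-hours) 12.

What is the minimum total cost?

Fill from the cheapest supplier first.
Vendor F at 10: take all 4 CPU-hours — 38 still needed.
Vendor 29 (36): use full 13 — 25 CPU-hours to go.
Take 12 from Vendor 23 at 40 — need 13 more.
Take 13 from Vendor T at 44 to finish.
Vendor 24, Vendor 20: unused.
Cost = 4×10 + 13×36 + 12×40 + 13×44 = 1560.

1560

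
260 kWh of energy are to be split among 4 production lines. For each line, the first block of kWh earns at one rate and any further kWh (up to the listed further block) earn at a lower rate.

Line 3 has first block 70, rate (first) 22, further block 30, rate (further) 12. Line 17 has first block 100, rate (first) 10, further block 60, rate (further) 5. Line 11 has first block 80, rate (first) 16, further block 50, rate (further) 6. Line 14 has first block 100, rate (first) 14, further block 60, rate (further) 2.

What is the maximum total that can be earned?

4340

Treat each block as its own option and order by rate: Line 3/first 22 > Line 11/first 16 > Line 14/first 14 > Line 3/second 12 > Line 17/first 10 > Line 11/second 6 > Line 17/second 5 > Line 14/second 2.
Line 3/first (22): +70 → 190 left.
Fill Line 11 first block (80 at 16) → 110 left.
Line 14 first at 14: fill all 100 → 10 left.
Line 3/second: +10 of 30 at 12; pool empty.
Total = 22×70 + 16×80 + 14×100 + 12×10 = 4340.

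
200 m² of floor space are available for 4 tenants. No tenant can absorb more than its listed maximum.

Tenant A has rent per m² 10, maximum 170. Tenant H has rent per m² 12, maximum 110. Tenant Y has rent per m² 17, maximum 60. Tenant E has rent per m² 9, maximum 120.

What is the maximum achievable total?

Order the tenants by rent per m²: Tenant Y 17 > Tenant H 12 > Tenant A 10 > Tenant E 9.
Give Tenant Y 60 to hit its cap of 60 ; 140 left.
Tenant H takes 110 to reach its cap of 110 ; 30 left.
Tenant A has room for 170 but only 30 remain, so it gets 30.
Total = 10×30 + 12×110 + 17×60 = 2640.

2640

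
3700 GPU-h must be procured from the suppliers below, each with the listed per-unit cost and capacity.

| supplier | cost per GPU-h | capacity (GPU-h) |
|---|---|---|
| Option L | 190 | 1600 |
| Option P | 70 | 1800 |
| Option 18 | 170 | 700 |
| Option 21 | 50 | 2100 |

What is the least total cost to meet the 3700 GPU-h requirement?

217000

Use suppliers in increasing cost order.
Take 2100 from Option 21 at 50 → need 1600 more.
Option P (70): take the remaining 1600 → done.
Option 18, Option L: unused.
Cost = 2100×50 + 1600×70 = 217000.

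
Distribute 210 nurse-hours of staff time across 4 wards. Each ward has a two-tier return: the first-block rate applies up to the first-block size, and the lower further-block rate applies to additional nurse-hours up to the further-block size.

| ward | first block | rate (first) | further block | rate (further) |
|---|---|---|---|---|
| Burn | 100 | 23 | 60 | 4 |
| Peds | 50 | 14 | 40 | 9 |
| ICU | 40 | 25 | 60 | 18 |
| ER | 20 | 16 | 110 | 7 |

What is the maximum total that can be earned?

Rank every tier by rate: ICU/first 25 > Burn/first 23 > ICU/second 18 > ER/first 16 > Peds/first 14 > Peds/second 9 > ER/second 7 > Burn/second 4.
ICU first at 25: fill all 40 — 170 left.
Burn/first (23): +100 — 70 left.
Fill ICU second block (60 at 18) — 10 left.
ER/first: +10 of 20 at 16; pool empty.
Total = 25×40 + 23×100 + 18×60 + 16×10 = 4540.

4540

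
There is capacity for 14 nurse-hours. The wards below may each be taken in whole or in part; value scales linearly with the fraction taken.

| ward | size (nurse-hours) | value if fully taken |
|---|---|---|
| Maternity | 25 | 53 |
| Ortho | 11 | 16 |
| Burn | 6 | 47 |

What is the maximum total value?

Best value per unit of size first: Burn 47/6≈7.83, Maternity 53/25≈2.12, Ortho 16/11≈1.45.
Take all of Burn (6 nurse-hours, value 47) ; 8 nurse-hours left.
8 nurse-hours left: a 8/25 share of Maternity gives 53×8/25 = 16.96.
Total value = 63.96.

63.96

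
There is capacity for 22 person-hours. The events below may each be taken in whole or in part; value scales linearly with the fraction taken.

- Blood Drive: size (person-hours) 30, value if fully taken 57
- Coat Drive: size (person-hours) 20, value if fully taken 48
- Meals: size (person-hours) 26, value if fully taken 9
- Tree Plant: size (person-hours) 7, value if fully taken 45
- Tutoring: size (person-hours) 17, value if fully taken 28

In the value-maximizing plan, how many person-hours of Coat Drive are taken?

15

Best value per unit of size first: Tree Plant 45/7≈6.43, Coat Drive 48/20≈2.4, Blood Drive 57/30≈1.9, Tutoring 28/17≈1.65, Meals 9/26≈0.346.
Tree Plant: take in full, 7 person-hours for value 45 ; 15 left.
Only 15 person-hours remain; take 15/20 of Coat Drive for value 48×15/20 = 36.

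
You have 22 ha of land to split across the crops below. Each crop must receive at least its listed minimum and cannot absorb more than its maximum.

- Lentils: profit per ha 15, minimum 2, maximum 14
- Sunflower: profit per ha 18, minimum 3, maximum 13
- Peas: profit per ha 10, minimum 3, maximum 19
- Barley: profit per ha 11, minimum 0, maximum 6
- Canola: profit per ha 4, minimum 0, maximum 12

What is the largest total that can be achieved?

354

Meeting every minimum uses 2+3+3+0+0 = 8 ha, leaving 14.
Order the crops by profit per ha: Sunflower 18 > Lentils 15 > Barley 11 > Peas 10 > Canola 4.
Sunflower takes 10 more to reach its cap of 13 → 4 left.
Lentils has room for 12 more but only 4 remain, so it gets 6.
Total = 15×6 + 18×13 + 10×3 = 354.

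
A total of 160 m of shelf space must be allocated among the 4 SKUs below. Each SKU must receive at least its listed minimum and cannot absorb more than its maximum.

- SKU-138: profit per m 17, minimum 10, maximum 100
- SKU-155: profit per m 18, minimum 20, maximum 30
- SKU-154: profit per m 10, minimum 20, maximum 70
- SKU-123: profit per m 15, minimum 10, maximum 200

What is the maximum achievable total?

Meeting every minimum uses 10+20+20+10 = 60 m, leaving 100.
Rank by profit per m: SKU-155 18 > SKU-138 17 > SKU-123 15 > SKU-154 10.
Give SKU-155 10 more to hit its cap of 30 ; 90 left.
Give SKU-138 90 more to hit its cap of 100 ; 0 left.
Total = 17×100 + 18×30 + 10×20 + 15×10 = 2590.

2590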